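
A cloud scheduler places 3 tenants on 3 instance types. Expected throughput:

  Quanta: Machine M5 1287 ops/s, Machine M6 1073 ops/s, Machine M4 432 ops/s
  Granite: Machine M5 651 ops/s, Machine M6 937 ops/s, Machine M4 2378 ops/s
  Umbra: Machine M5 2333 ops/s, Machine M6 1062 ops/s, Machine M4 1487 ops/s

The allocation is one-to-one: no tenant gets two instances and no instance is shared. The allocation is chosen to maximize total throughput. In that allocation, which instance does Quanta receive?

Quanta receives Machine M6.

Optimal: Quanta→Machine M6 (1073 ops/s), Granite→Machine M4 (2378 ops/s), Umbra→Machine M5 (2333 ops/s) — total 1073+2378+2333 = 5784 ops/s.
Row-greedy (each tenant in turn takes its best remaining instance) gives 4727 ops/s, worse by 1057.
Next-best assignment: Quanta→Machine M5, Granite→Machine M4, Umbra→Machine M6 = 4727 ops/s.
Quanta's own top instance is Machine M5 (1287 ops/s), but forcing Quanta→Machine M5 and reassigning the rest optimally gives only 4727 ops/s — worse by 1057.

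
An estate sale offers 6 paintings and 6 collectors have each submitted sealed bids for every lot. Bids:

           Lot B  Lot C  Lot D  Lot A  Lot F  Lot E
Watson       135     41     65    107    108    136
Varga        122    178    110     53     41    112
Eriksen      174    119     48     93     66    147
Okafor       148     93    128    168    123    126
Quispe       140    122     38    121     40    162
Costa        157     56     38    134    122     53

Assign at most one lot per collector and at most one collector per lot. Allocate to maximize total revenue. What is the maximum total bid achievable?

Max total: $884

Optimal: Watson→Lot F ($108), Varga→Lot C ($178), Eriksen→Lot B ($174), Okafor→Lot D ($128), Quispe→Lot E ($162), Costa→Lot A ($134) — total 108+178+174+128+162+134 = $884.
Swapping Varga↔Watson (Varga→Lot F $41, Watson→Lot C $41) loses 204.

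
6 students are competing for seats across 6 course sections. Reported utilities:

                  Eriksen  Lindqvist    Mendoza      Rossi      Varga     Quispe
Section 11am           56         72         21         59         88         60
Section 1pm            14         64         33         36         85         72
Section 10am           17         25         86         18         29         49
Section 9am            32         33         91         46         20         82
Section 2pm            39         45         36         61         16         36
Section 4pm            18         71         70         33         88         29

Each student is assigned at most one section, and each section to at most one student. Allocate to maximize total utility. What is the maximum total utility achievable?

Optimal: Eriksen→Section 11am (56 points), Lindqvist→Section 4pm (71 points), Mendoza→Section 10am (86 points), Rossi→Section 2pm (61 points), Varga→Section 1pm (85 points), Quispe→Section 9am (82 points) — total 56+71+86+61+85+82 = 441 points.
Max-entry greedy (repeatedly take the single best remaining cell) gives 400 points, worse by 41.
Next-best assignment: Eriksen→Section 11am, Lindqvist→Section 1pm, Mendoza→Section 10am, Rossi→Section 2pm, Varga→Section 4pm, Quispe→Section 9am = 437 points.

Maximum total: 441 points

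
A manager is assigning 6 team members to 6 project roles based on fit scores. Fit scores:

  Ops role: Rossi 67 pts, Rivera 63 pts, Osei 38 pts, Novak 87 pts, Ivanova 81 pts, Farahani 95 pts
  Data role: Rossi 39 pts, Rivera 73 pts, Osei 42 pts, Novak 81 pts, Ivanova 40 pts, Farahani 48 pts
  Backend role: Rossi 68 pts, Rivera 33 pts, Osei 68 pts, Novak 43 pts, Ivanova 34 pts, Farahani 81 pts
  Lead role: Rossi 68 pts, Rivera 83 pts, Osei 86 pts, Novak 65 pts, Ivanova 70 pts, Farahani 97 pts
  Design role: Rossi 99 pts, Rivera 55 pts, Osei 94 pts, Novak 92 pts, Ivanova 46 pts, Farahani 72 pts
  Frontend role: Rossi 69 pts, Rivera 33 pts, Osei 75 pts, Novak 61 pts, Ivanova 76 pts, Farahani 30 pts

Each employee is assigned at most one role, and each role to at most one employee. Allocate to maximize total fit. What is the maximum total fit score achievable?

Max total: 502 pts

This is the linear assignment problem.
Optimal: Rossi→Design role (99 pts), Rivera→Data role (73 pts), Osei→Lead role (86 pts), Novak→Ops role (87 pts), Ivanova→Frontend role (76 pts), Farahani→Backend role (81 pts) — total 99+73+86+87+76+81 = 502 pts.
Row-greedy (each employee in turn takes its best remaining role) gives 465 pts, worse by 37.
Swapping Rossi↔Osei (Rossi→Lead role 68 pts, Osei→Design role 94 pts) loses 23.
Checked against all permutations: 502 pts is optimal.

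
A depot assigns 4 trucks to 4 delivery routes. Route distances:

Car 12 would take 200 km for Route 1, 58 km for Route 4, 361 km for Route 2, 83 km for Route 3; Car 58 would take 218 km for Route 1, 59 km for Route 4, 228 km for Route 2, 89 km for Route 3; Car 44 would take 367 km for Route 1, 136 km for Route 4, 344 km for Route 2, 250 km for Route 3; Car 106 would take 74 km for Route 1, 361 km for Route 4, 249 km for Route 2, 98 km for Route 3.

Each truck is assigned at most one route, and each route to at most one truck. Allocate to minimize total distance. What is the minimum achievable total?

Min total: 521 km

Optimal: Car 12→Route 3 (83 km), Car 58→Route 2 (228 km), Car 44→Route 4 (136 km), Car 106→Route 1 (74 km) — total 83+228+136+74 = 521 km.
Row-greedy (each truck in turn takes its cheapest remaining route) gives 565 km, worse by 44.
Next-best assignment: Car 12→Route 3, Car 58→Route 4, Car 44→Route 2, Car 106→Route 1 = 560 km.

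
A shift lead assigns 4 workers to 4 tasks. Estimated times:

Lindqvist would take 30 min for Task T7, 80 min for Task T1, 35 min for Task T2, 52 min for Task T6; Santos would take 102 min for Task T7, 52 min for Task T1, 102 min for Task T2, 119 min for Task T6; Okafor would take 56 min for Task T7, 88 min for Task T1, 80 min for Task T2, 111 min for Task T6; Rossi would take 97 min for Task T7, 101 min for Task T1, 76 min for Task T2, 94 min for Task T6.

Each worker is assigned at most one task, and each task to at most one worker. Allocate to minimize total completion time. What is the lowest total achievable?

Optimal: Lindqvist→Task T6 (52 min), Santos→Task T1 (52 min), Okafor→Task T7 (56 min), Rossi→Task T2 (76 min) — total 52+52+56+76 = 236 min.
Row-greedy (each worker in turn takes its cheapest remaining task) gives 256 min, worse by 20.
Next-best assignment: Lindqvist→Task T2, Santos→Task T1, Okafor→Task T7, Rossi→Task T6 = 237 min.
Swapping Rossi↔Lindqvist (Rossi→Task T6 94 min, Lindqvist→Task T2 35 min) adds 1.
No other one-to-one assignment undercuts 236 min.

Minimum total: 236 min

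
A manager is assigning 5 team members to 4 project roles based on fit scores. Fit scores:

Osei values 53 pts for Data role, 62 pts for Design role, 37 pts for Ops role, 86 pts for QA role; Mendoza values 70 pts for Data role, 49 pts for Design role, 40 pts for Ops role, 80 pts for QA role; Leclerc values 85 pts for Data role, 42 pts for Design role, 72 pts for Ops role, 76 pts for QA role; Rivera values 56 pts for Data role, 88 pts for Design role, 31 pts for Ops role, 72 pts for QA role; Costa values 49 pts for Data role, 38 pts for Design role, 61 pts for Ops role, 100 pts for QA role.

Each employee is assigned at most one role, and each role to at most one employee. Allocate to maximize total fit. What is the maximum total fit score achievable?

Optimal: Mendoza→Data role (70 pts), Rivera→Design role (88 pts), Leclerc→Ops role (72 pts), Costa→QA role (100 pts) — total 70+88+72+100 = 330 pts.
Row-greedy (each employee in turn takes its best remaining role) gives 316 pts, worse by 14.
Next-best assignment: Leclerc→Data role, Rivera→Design role, Costa→Ops role, Osei→QA role = 320 pts.

Max total: 330 pts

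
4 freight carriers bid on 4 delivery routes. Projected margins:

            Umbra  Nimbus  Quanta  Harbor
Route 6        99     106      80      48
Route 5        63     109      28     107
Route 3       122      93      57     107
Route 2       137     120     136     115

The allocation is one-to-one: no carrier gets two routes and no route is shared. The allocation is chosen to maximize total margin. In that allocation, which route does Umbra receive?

Optimal: Umbra→Route 3 ($122k), Nimbus→Route 6 ($106k), Quanta→Route 2 ($136k), Harbor→Route 5 ($107k) — total 122+106+136+107 = $471k.
Row-greedy (each carrier in turn takes its best remaining route) gives $433k, worse by 38.
Next-best assignment: Umbra→Route 6, Nimbus→Route 5, Quanta→Route 2, Harbor→Route 3 = $451k.
Swapping Nimbus↔Harbor (Nimbus→Route 5 $109k, Harbor→Route 6 $48k) loses 56.
Umbra's own top route is Route 2 ($137k), but forcing Umbra→Route 2 and reassigning the rest optimally gives only $433k — worse by 38.

Umbra receives Route 3.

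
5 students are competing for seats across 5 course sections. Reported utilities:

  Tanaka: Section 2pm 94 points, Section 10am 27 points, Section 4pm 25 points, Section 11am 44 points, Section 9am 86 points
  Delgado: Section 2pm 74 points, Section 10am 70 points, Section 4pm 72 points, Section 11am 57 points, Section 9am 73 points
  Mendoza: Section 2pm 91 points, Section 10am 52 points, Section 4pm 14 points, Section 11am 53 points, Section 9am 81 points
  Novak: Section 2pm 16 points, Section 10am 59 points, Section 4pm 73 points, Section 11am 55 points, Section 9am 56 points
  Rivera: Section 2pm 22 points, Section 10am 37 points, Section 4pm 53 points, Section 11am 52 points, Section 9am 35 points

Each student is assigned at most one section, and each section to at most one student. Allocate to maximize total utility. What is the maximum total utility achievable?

Optimal: Tanaka→Section 9am (86 points), Delgado→Section 10am (70 points), Mendoza→Section 2pm (91 points), Novak→Section 4pm (73 points), Rivera→Section 11am (52 points) — total 86+70+91+73+52 = 372 points.

Maximum total: 372 points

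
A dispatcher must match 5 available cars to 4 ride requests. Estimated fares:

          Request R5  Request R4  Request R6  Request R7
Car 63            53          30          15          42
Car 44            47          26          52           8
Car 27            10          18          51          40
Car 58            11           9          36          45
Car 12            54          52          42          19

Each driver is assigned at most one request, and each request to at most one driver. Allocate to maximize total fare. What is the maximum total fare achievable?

Maximum total: $202

Optimal: Car 63→Request R5 ($53), Car 12→Request R4 ($52), Car 44→Request R6 ($52), Car 58→Request R7 ($45) — total 53+52+52+45 = $202.
Column-greedy (each request in turn goes to its best remaining driver) gives $181, worse by 21.
Swapping Car 12↔Car 63 (Car 12→Request R5 $54, Car 63→Request R4 $30) loses 21.
No other one-to-one assignment exceeds $202.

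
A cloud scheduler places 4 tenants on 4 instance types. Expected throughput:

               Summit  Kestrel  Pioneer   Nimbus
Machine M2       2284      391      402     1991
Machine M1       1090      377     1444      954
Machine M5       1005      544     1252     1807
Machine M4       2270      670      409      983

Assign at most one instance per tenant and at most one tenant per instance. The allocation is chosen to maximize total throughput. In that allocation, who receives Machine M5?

Kestrel receives Machine M5.

This is a one-to-one assignment (maximum-weight bipartite matching).
Optimal: Summit→Machine M4 (2270 ops/s), Kestrel→Machine M5 (544 ops/s), Pioneer→Machine M1 (1444 ops/s), Nimbus→Machine M2 (1991 ops/s) — total 2270+544+1444+1991 = 6249 ops/s.
Column-greedy (each instance in turn goes to its best remaining tenant) gives 6205 ops/s, worse by 44.
Next-best assignment: Summit→Machine M2, Kestrel→Machine M4, Pioneer→Machine M1, Nimbus→Machine M5 = 6205 ops/s.
Kestrel's own top instance is Machine M4 (670 ops/s), but forcing Kestrel→Machine M4 and reassigning the rest optimally gives only 6205 ops/s — worse by 44.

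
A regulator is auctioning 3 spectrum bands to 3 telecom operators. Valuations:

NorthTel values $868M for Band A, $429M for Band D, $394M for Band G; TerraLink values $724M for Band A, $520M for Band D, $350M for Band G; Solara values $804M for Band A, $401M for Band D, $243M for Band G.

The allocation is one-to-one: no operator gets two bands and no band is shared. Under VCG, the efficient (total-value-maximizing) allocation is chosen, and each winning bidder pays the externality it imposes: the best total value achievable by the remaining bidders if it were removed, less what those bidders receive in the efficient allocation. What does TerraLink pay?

TerraLink pays $71M.

Efficient allocation: NorthTel→Band G ($394M), TerraLink→Band D ($520M), Solara→Band A ($804M); total welfare W = $1718M.
TerraLink receives Band D at value $520M, so the others get W − 520 = $1198M.
Without TerraLink: best allocation of the remaining 2 bidders over all 3 bands is NorthTel→Band A ($868M), Solara→Band D ($401M), total $1269M.
VCG payment = (others' best without TerraLink) − (others' welfare with TerraLink) = 1269 − 1198 = $71M.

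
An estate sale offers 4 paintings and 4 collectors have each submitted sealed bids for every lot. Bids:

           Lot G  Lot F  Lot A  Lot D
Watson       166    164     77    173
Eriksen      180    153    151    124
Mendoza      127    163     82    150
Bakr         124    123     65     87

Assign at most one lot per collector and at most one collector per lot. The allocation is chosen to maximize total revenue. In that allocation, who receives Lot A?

This is a one-to-one assignment (maximum-weight bipartite matching).
Optimal: Watson→Lot D ($173), Eriksen→Lot A ($151), Mendoza→Lot F ($163), Bakr→Lot G ($124) — total 173+151+163+124 = $611.
Next-best assignment: Watson→Lot G, Eriksen→Lot A, Mendoza→Lot D, Bakr→Lot F = $590.
Swapping Bakr↔Mendoza (Bakr→Lot F $123, Mendoza→Lot G $127) loses 37.
Checked against all permutations: $611 is optimal.
Eriksen's own top lot is Lot G ($180), but forcing Eriksen→Lot G and reassigning the rest optimally gives only $581 — worse by 30.

Eriksen receives Lot A.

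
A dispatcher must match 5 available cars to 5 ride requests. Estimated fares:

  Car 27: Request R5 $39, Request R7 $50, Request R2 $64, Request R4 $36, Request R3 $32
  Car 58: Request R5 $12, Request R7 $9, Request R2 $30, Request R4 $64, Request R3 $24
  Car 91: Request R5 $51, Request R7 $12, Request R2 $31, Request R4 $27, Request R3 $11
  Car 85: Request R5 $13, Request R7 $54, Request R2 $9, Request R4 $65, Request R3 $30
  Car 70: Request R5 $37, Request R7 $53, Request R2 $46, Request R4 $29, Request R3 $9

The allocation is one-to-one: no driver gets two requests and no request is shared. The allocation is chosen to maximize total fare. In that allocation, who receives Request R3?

Optimal: Car 27→Request R2 ($64), Car 58→Request R4 ($64), Car 91→Request R5 ($51), Car 85→Request R3 ($30), Car 70→Request R7 ($53) — total 64+64+51+30+53 = $262.
Row-greedy (each driver in turn takes its best remaining request) gives $242, worse by 20.
Next-best assignment: Car 27→Request R2, Car 58→Request R3, Car 91→Request R5, Car 85→Request R4, Car 70→Request R7 = $257.
Car 85's own top request is Request R4 ($65), but forcing Car 85→Request R4 and reassigning the rest optimally gives only $257 — worse by 5.

Car 85 receives Request R3.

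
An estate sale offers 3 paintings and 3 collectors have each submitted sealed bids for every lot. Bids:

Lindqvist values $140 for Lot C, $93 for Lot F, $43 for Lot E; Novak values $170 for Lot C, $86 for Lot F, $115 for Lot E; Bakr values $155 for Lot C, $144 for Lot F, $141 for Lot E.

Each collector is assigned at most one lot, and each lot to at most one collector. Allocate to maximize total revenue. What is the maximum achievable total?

Optimal: Lindqvist→Lot F ($93), Novak→Lot C ($170), Bakr→Lot E ($141) — total 93+170+141 = $404.
Max-entry greedy (repeatedly take the single best remaining cell) gives $357, worse by 47.
Swapping Bakr↔Lindqvist (Bakr→Lot F $144, Lindqvist→Lot E $43) loses 47.

Maximum total: $404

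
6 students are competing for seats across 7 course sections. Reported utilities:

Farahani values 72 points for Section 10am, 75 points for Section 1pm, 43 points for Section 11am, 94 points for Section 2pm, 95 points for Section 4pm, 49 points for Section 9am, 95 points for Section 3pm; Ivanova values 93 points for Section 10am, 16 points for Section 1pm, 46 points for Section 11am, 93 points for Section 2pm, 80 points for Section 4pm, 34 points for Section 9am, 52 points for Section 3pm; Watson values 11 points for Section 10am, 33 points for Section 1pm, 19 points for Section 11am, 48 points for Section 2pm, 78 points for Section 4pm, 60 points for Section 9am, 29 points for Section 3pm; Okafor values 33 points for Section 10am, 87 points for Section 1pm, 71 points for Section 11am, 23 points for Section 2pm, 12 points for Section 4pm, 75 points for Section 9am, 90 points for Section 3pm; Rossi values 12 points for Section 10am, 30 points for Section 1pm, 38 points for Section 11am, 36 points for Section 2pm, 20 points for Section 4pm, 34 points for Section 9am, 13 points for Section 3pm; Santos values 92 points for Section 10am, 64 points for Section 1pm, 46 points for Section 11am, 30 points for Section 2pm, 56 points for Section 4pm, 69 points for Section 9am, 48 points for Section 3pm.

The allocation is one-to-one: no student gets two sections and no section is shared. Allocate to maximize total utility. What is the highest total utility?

Treat this as an assignment problem: match each student to one section.
Optimal: Farahani→Section 3pm (95 points), Ivanova→Section 2pm (93 points), Watson→Section 4pm (78 points), Okafor→Section 1pm (87 points), Rossi→Section 11am (38 points), Santos→Section 10am (92 points) — total 95+93+78+87+38+92 = 483 points.
Column-greedy (each section in turn goes to its best remaining student) gives 432 points, worse by 51.
Checked against all permutations: 483 points is optimal.

Maximum total: 483 points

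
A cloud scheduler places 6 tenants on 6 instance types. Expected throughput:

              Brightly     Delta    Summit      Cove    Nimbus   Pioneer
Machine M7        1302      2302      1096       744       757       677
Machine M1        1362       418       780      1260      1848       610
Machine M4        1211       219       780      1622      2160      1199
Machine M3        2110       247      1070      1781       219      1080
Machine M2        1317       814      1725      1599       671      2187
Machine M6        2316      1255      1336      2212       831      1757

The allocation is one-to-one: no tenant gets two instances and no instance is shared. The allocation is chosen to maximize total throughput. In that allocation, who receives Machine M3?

Brightly receives Machine M3.

Optimal: Brightly→Machine M3 (2110 ops/s), Delta→Machine M7 (2302 ops/s), Summit→Machine M1 (780 ops/s), Cove→Machine M6 (2212 ops/s), Nimbus→Machine M4 (2160 ops/s), Pioneer→Machine M2 (2187 ops/s) — total 2110+2302+780+2212+2160+2187 = 11751 ops/s.
Next-best assignment: Brightly→Machine M6, Delta→Machine M7, Summit→Machine M1, Cove→Machine M3, Nimbus→Machine M4, Pioneer→Machine M2 = 11526 ops/s.
Brightly's own top instance is Machine M6 (2316 ops/s), but forcing Brightly→Machine M6 and reassigning the rest optimally gives only 11526 ops/s — worse by 225.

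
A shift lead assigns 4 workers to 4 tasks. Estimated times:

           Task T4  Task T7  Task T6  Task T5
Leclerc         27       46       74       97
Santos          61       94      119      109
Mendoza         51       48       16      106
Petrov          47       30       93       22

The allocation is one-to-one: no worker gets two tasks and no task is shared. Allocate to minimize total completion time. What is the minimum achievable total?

Min total: 145 min

Optimal: Leclerc→Task T7 (46 min), Santos→Task T4 (61 min), Mendoza→Task T6 (16 min), Petrov→Task T5 (22 min) — total 46+61+16+22 = 145 min.
Column-greedy (each task in turn goes to its cheapest remaining worker) gives 182 min, worse by 37.
Next-best assignment: Leclerc→Task T4, Santos→Task T7, Mendoza→Task T6, Petrov→Task T5 = 159 min.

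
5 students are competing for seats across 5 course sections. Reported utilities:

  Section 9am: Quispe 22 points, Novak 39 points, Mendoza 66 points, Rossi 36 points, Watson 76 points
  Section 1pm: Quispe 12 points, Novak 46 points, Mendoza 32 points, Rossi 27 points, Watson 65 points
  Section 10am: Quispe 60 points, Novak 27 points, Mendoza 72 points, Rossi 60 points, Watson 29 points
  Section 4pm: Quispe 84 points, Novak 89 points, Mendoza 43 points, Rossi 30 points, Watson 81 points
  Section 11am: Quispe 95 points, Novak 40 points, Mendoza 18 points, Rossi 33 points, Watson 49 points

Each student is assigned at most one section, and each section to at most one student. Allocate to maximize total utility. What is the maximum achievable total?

Max total: 375 points

Treat this as an assignment problem: match each student to one section.
Optimal: Quispe→Section 11am (95 points), Novak→Section 4pm (89 points), Mendoza→Section 9am (66 points), Rossi→Section 10am (60 points), Watson→Section 1pm (65 points) — total 95+89+66+60+65 = 375 points.
Row-greedy (each student in turn takes its best remaining section) gives 357 points, worse by 18.
Every other assignment is strictly worse.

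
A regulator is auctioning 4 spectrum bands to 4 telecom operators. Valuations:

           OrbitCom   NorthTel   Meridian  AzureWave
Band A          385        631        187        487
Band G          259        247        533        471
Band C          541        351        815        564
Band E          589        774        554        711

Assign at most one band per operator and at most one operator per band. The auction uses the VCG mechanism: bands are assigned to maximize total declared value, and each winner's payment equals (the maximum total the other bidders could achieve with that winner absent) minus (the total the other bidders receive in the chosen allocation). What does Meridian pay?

Meridian pays $192M.

Efficient allocation: OrbitCom→Band E ($589M), NorthTel→Band A ($631M), Meridian→Band C ($815M), AzureWave→Band G ($471M); total welfare W = $2506M.
Meridian receives Band C at value $815M, so the others get W − 815 = $1691M.
Without Meridian: best allocation of the remaining 3 bidders over all 4 bands is OrbitCom→Band C ($541M), NorthTel→Band A ($631M), AzureWave→Band E ($711M), total $1883M.
VCG payment = (others' best without Meridian) − (others' welfare with Meridian) = 1883 − 1691 = $192M.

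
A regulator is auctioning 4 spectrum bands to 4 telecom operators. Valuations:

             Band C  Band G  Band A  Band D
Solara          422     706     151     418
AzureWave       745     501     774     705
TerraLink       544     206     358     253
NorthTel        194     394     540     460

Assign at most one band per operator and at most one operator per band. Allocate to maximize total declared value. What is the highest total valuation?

Max total: $2495M

Optimal: Solara→Band G ($706M), AzureWave→Band D ($705M), TerraLink→Band C ($544M), NorthTel→Band A ($540M) — total 706+705+544+540 = $2495M.
Row-greedy (each operator in turn takes its best remaining band) gives $2484M, worse by 11.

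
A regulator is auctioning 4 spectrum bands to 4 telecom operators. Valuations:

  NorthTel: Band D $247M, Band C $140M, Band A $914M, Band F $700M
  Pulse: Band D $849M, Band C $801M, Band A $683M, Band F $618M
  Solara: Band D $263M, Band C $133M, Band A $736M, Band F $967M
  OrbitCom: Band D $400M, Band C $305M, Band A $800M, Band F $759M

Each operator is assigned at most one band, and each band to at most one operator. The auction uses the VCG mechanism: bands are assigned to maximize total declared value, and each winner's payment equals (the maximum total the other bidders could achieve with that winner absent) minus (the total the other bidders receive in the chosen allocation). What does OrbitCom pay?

OrbitCom pays $48M.

Efficient allocation: NorthTel→Band A ($914M), Pulse→Band C ($801M), Solara→Band F ($967M), OrbitCom→Band D ($400M); total welfare W = $3082M.
OrbitCom receives Band D at value $400M, so the others get W − 400 = $2682M.
Without OrbitCom: best allocation of the remaining 3 bidders over all 4 bands is NorthTel→Band A ($914M), Pulse→Band D ($849M), Solara→Band F ($967M), total $2730M.
VCG payment = (others' best without OrbitCom) − (others' welfare with OrbitCom) = 2730 − 2682 = $48M.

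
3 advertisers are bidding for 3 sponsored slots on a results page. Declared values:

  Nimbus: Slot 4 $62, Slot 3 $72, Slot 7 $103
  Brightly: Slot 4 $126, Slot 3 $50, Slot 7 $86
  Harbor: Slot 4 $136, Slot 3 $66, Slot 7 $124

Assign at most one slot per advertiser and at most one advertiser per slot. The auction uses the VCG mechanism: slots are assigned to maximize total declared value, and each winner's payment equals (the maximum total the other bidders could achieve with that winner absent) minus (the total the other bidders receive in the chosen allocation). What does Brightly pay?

Brightly pays $43.

Efficient allocation: Nimbus→Slot 3 ($72), Brightly→Slot 4 ($126), Harbor→Slot 7 ($124); total welfare W = $322.
Brightly receives Slot 4 at value $126, so the others get W − 126 = $196.
Without Brightly: best allocation of the remaining 2 bidders over all 3 slots is Nimbus→Slot 7 ($103), Harbor→Slot 4 ($136), total $239.
VCG payment = (others' best without Brightly) − (others' welfare with Brightly) = 239 − 196 = $43.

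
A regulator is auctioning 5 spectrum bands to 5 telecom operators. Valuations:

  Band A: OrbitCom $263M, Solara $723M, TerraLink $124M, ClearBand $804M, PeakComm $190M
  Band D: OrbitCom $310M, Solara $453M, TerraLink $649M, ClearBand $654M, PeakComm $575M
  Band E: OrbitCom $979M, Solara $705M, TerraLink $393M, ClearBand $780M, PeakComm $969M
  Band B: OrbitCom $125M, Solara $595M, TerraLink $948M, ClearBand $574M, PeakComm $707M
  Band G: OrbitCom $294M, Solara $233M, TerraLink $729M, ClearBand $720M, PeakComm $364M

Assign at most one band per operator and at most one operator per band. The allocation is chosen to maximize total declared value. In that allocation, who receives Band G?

ClearBand receives Band G.

Optimal: OrbitCom→Band E ($979M), Solara→Band A ($723M), TerraLink→Band B ($948M), ClearBand→Band G ($720M), PeakComm→Band D ($575M) — total 979+723+948+720+575 = $3945M.
Column-greedy (each band in turn goes to its best remaining operator) gives $3372M, worse by 573.
Next-best assignment: OrbitCom→Band E, Solara→Band A, TerraLink→Band G, ClearBand→Band D, PeakComm→Band B = $3792M.
Checked against all permutations: $3945M is optimal.
ClearBand's own top band is Band A ($804M), but forcing ClearBand→Band A and reassigning the rest optimally gives only $3682M — worse by 263.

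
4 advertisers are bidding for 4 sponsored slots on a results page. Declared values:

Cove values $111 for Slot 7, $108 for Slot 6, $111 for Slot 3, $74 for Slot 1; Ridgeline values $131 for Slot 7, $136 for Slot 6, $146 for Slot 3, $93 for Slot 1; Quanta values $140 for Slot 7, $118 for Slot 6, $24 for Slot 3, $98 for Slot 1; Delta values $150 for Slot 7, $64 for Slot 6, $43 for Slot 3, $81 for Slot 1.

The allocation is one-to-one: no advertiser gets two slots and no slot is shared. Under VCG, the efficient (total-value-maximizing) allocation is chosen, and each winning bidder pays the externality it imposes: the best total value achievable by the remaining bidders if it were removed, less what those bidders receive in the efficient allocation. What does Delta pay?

Delta pays $42.

Efficient allocation: Cove→Slot 6 ($108), Ridgeline→Slot 3 ($146), Quanta→Slot 1 ($98), Delta→Slot 7 ($150); total welfare W = $502.
Delta receives Slot 7 at value $150, so the others get W − 150 = $352.
Without Delta: best allocation of the remaining 3 bidders over all 4 slots is Cove→Slot 6 ($108), Ridgeline→Slot 3 ($146), Quanta→Slot 7 ($140), total $394.
VCG payment = (others' best without Delta) − (others' welfare with Delta) = 394 − 352 = $42.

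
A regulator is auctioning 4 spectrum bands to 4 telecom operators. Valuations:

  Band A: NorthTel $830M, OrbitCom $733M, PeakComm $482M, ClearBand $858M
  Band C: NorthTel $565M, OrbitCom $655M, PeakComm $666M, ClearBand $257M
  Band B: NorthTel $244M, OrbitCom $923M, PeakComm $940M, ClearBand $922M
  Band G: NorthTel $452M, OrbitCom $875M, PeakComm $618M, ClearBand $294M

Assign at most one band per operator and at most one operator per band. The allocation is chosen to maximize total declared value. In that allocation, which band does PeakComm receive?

Treat this as an assignment problem: match each operator to one band.
Optimal: NorthTel→Band A ($830M), OrbitCom→Band G ($875M), PeakComm→Band C ($666M), ClearBand→Band B ($922M) — total 830+875+666+922 = $3293M.
Column-greedy (each band in turn goes to its best remaining operator) gives $2899M, worse by 394.
Next-best assignment: NorthTel→Band C, OrbitCom→Band G, PeakComm→Band B, ClearBand→Band A = $3238M.
PeakComm's own top band is Band B ($940M), but forcing PeakComm→Band B and reassigning the rest optimally gives only $3238M — worse by 55.

PeakComm receives Band C.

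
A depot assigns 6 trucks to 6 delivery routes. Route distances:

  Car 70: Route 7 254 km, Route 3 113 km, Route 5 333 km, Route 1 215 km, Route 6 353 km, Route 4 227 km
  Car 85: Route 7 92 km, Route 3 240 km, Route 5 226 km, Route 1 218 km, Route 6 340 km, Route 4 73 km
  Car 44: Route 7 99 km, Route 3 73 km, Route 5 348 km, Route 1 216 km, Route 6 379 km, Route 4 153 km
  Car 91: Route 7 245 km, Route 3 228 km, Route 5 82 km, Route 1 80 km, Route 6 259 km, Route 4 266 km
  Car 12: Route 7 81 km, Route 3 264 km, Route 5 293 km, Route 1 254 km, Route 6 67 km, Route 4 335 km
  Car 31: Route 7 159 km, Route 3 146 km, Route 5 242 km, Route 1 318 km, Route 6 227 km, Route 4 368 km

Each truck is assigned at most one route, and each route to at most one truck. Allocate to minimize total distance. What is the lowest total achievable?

Optimal: Car 70→Route 1 (215 km), Car 85→Route 4 (73 km), Car 44→Route 3 (73 km), Car 91→Route 5 (82 km), Car 12→Route 6 (67 km), Car 31→Route 7 (159 km) — total 215+73+73+82+67+159 = 669 km.
Min-entry greedy (repeatedly take the single cheapest remaining cell) gives 785 km, worse by 116.
Next-best assignment: Car 70→Route 3, Car 85→Route 4, Car 44→Route 7, Car 91→Route 1, Car 12→Route 6, Car 31→Route 5 = 674 km.
No other one-to-one assignment undercuts 669 km.

Min total: 669 km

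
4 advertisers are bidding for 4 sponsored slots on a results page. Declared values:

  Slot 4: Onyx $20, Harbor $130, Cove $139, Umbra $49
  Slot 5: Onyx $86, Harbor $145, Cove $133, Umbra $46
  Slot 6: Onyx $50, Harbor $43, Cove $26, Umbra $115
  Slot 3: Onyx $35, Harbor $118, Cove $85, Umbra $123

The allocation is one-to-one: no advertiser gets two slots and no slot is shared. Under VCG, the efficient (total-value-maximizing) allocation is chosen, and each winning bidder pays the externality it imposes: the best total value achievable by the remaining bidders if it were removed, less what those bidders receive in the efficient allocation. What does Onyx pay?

Efficient allocation: Onyx→Slot 5 ($86), Harbor→Slot 3 ($118), Cove→Slot 4 ($139), Umbra→Slot 6 ($115); total welfare W = $458.
Onyx receives Slot 5 at value $86, so the others get W − 86 = $372.
Without Onyx: best allocation of the remaining 3 bidders over all 4 slots is Harbor→Slot 5 ($145), Cove→Slot 4 ($139), Umbra→Slot 3 ($123), total $407.
VCG payment = (others' best without Onyx) − (others' welfare with Onyx) = 407 − 372 = $35.

Onyx pays $35.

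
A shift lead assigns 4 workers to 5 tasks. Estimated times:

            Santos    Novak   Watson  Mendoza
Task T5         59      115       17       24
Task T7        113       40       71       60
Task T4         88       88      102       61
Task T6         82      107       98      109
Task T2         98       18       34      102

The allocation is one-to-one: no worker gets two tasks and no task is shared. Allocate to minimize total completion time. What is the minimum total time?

Min total: 177 min

Optimal: Santos→Task T6 (82 min), Novak→Task T2 (18 min), Watson→Task T5 (17 min), Mendoza→Task T7 (60 min) — total 82+18+17+60 = 177 min.
Column-greedy (each task in turn goes to its cheapest remaining worker) gives 200 min, worse by 23.
Next-best assignment: Santos→Task T6, Novak→Task T2, Watson→Task T5, Mendoza→Task T4 = 178 min.
Swapping Santos↔Watson (Santos→Task T5 59 min, Watson→Task T6 98 min) adds 58.
Checked against all permutations: 177 min is optimal.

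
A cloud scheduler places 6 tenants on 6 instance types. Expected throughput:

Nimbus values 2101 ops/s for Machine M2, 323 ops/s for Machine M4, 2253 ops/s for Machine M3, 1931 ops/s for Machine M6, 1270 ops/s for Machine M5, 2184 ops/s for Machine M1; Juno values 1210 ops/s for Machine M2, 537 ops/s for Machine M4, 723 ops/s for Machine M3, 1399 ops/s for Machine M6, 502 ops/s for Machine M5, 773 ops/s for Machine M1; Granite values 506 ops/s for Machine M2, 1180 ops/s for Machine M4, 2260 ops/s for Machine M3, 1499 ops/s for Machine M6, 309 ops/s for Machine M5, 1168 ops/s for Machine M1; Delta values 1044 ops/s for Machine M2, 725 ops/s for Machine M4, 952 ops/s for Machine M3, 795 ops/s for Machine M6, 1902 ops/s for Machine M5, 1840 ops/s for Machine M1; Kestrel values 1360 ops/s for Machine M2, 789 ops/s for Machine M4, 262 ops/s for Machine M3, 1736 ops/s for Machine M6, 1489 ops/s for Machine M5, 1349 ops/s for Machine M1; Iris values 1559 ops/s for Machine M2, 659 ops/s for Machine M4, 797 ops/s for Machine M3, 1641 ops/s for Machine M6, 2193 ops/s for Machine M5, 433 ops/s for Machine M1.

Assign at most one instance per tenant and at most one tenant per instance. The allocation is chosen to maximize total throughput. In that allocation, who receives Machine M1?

This is the linear assignment problem.
Optimal: Nimbus→Machine M2 (2101 ops/s), Juno→Machine M4 (537 ops/s), Granite→Machine M3 (2260 ops/s), Delta→Machine M1 (1840 ops/s), Kestrel→Machine M6 (1736 ops/s), Iris→Machine M5 (2193 ops/s) — total 2101+537+2260+1840+1736+2193 = 10667 ops/s.
Max-entry greedy (repeatedly take the single best remaining cell) gives 10308 ops/s, worse by 359.
Swapping Delta↔Granite (Delta→Machine M3 952 ops/s, Granite→Machine M1 1168 ops/s) loses 1980.
No other one-to-one assignment exceeds 10667 ops/s.
Delta's own top instance is Machine M5 (1902 ops/s), but forcing Delta→Machine M5 and reassigning the rest optimally gives only 10178 ops/s — worse by 489.

Delta receives Machine M1.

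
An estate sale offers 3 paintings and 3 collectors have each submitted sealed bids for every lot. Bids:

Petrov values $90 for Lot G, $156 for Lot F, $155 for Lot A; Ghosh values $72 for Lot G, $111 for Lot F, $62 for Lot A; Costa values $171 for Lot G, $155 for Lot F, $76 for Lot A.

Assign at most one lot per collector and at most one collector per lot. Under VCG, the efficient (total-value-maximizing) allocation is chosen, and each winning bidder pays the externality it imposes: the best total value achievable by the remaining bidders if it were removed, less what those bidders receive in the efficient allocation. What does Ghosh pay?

Efficient allocation: Petrov→Lot A ($155), Ghosh→Lot F ($111), Costa→Lot G ($171); total welfare W = $437.
Ghosh receives Lot F at value $111, so the others get W − 111 = $326.
Without Ghosh: best allocation of the remaining 2 bidders over all 3 lots is Petrov→Lot F ($156), Costa→Lot G ($171), total $327.
VCG payment = (others' best without Ghosh) − (others' welfare with Ghosh) = 327 − 326 = $1.

Ghosh pays $1.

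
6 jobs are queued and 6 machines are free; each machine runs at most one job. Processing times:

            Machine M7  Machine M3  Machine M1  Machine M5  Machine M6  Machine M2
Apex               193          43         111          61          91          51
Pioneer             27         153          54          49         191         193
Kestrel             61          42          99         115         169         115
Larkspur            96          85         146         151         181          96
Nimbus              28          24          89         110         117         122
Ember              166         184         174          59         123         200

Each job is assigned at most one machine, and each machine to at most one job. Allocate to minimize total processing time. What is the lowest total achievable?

Minimum total: 370 min

Optimal: Apex→Machine M6 (91 min), Pioneer→Machine M1 (54 min), Kestrel→Machine M3 (42 min), Larkspur→Machine M2 (96 min), Nimbus→Machine M7 (28 min), Ember→Machine M5 (59 min) — total 91+54+42+96+28+59 = 370 min.
Column-greedy (each machine in turn goes to its cheapest remaining job) gives 396 min, worse by 26.
Next-best assignment: Apex→Machine M6, Pioneer→Machine M1, Kestrel→Machine M7, Larkspur→Machine M2, Nimbus→Machine M3, Ember→Machine M5 = 385 min.
Swapping Apex↔Nimbus (Apex→Machine M7 193 min, Nimbus→Machine M6 117 min) adds 191.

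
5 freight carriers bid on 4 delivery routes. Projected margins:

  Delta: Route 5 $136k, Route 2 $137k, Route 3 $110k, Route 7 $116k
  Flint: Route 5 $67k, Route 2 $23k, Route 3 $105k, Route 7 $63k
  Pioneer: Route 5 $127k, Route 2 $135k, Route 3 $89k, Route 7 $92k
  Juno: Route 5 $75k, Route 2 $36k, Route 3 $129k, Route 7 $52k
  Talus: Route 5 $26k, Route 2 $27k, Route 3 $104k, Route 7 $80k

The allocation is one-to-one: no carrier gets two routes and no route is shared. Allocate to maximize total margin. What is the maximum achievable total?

Maximum total: $480k

Treat this as an assignment problem: match each carrier to one route.
Optimal: Delta→Route 5 ($136k), Pioneer→Route 2 ($135k), Juno→Route 3 ($129k), Talus→Route 7 ($80k) — total 136+135+129+80 = $480k.
Row-greedy (each carrier in turn takes its best remaining route) gives $421k, worse by 59.
Next-best assignment: Pioneer→Route 5, Delta→Route 2, Juno→Route 3, Talus→Route 7 = $473k.
Checked against all permutations: $480k is optimal.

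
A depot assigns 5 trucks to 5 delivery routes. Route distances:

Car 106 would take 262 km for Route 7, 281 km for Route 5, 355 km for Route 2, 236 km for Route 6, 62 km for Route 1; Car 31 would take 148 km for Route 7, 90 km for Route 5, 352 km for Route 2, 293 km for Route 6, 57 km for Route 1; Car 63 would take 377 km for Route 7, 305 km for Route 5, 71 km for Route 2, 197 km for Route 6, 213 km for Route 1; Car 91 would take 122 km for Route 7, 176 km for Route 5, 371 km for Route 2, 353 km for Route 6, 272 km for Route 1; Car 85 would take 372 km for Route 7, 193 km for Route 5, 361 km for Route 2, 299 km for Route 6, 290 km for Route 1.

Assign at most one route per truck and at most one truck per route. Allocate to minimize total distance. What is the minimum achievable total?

Min total: 644 km

Optimal: Car 106→Route 1 (62 km), Car 31→Route 5 (90 km), Car 63→Route 2 (71 km), Car 91→Route 7 (122 km), Car 85→Route 6 (299 km) — total 62+90+71+122+299 = 644 km.
Min-entry greedy (repeatedly take the single cheapest remaining cell) gives 679 km, worse by 35.
Checked against all permutations: 644 km is optimal.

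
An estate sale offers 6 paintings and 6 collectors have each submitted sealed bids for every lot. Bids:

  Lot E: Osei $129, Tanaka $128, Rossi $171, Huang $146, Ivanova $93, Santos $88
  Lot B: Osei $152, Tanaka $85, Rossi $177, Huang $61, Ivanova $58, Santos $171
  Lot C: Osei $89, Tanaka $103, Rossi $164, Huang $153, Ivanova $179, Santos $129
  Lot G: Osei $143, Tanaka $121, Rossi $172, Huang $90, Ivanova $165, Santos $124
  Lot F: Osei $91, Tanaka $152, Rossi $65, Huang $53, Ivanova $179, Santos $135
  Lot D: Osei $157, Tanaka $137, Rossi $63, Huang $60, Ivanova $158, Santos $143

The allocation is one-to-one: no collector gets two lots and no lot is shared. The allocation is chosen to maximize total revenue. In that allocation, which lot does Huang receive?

Huang receives Lot E.

Optimal: Osei→Lot D ($157), Tanaka→Lot F ($152), Rossi→Lot G ($172), Huang→Lot E ($146), Ivanova→Lot C ($179), Santos→Lot B ($171) — total 157+152+172+146+179+171 = $977.
Max-entry greedy (repeatedly take the single best remaining cell) gives $935, worse by 42.
Next-best assignment: Osei→Lot D, Tanaka→Lot F, Rossi→Lot E, Huang→Lot C, Ivanova→Lot G, Santos→Lot B = $969.
No other one-to-one assignment exceeds $977.
Huang's own top lot is Lot C ($153), but forcing Huang→Lot C and reassigning the rest optimally gives only $969 — worse by 8.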